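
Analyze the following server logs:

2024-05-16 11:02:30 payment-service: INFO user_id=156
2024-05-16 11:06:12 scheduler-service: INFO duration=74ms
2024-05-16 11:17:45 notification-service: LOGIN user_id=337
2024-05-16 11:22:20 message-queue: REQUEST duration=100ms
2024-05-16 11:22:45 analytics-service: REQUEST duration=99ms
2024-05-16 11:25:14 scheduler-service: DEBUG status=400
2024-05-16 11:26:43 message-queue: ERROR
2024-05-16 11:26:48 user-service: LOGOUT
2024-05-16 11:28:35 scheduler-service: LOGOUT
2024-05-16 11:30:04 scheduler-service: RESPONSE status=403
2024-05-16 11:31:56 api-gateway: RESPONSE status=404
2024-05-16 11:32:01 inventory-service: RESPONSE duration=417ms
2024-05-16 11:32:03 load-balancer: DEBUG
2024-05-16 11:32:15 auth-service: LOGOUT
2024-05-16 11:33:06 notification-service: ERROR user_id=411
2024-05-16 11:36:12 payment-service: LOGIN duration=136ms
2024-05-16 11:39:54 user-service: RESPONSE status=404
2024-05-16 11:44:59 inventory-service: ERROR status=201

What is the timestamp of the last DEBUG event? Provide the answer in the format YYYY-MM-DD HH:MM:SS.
2024-05-16 11:32:03

To find the last event:

1. Filter for all DEBUG events
2. Sort by timestamp
3. Select the last one
4. Timestamp: 2024-05-16 11:32:03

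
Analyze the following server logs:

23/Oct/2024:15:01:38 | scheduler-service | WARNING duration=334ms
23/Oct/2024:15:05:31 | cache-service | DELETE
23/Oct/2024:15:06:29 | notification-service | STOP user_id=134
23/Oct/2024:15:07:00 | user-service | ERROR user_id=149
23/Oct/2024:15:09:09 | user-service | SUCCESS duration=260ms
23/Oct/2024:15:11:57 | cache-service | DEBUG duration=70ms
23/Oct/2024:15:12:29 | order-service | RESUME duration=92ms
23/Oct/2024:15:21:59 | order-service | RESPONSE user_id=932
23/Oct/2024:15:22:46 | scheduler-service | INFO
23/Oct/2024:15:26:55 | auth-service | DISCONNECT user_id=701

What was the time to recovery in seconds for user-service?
129

To calculate recovery time:

1. Find ERROR event for user-service: 23/Oct/2024:15:07:00
2. Find next SUCCESS event for user-service: 23/Oct/2024:15:09:09
3. Recovery time: 23/Oct/2024:15:09:09 - 23/Oct/2024:15:07:00 = 129 seconds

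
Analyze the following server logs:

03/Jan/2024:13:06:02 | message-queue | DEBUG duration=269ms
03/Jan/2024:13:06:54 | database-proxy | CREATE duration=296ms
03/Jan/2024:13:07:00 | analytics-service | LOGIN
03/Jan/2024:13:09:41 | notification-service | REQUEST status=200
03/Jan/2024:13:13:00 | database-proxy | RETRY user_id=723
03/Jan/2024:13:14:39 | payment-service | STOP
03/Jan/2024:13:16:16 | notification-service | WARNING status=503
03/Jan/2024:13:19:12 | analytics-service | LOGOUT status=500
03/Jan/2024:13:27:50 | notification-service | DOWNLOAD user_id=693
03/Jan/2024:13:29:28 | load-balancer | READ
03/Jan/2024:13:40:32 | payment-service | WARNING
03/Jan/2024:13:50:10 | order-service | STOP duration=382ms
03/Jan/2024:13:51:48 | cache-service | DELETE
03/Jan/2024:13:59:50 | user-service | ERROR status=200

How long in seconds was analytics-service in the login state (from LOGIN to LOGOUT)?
732

To calculate state duration:

1. Find LOGIN event for analytics-service: 03/Jan/2024:13:07:00
2. Find LOGOUT event for analytics-service: 03/Jan/2024:13:19:12
3. Calculate duration: 03/Jan/2024:13:19:12 - 03/Jan/2024:13:07:00 = 732 seconds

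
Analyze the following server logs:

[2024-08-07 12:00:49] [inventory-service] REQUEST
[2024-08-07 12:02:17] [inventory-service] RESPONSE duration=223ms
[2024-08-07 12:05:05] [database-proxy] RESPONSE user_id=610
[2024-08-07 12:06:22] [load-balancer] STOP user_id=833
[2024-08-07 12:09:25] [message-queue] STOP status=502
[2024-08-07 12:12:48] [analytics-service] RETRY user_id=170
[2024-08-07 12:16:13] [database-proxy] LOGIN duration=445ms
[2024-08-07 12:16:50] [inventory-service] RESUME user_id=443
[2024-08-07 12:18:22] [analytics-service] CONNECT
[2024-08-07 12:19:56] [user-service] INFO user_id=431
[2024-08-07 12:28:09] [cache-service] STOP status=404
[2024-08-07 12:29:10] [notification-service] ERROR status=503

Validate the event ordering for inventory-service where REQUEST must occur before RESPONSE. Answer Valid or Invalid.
Valid

To validate ordering:

1. Required order: REQUEST → RESPONSE
2. Rule: REQUEST must occur before RESPONSE
3. Check actual order of events for inventory-service
4. Result: Valid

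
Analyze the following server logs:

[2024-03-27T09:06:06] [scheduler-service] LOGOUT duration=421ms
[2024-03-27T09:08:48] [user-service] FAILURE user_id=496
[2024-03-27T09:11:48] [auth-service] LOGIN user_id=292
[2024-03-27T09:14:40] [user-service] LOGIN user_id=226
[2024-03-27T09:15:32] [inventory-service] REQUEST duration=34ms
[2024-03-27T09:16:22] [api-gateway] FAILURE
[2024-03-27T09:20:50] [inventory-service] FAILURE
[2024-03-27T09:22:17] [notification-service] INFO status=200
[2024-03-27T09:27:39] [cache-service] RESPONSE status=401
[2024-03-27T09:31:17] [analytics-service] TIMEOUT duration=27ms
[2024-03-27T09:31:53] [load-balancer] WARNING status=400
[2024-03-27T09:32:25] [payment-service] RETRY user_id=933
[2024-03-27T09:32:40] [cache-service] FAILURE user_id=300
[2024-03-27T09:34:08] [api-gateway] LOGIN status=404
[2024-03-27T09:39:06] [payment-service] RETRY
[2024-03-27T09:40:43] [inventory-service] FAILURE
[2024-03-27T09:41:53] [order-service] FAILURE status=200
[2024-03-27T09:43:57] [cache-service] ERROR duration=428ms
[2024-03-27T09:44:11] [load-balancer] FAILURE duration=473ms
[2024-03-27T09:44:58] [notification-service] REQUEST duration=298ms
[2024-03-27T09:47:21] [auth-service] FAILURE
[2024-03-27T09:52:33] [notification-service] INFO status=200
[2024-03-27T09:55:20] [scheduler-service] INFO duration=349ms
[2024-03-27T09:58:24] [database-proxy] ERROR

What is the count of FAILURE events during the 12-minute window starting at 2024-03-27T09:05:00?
2

To count events in the time window:

1. Window boundaries: 2024-03-27T09:05:00 to 2024-03-27T09:17:00
2. Filter for FAILURE events within this window
3. Count matching events: 2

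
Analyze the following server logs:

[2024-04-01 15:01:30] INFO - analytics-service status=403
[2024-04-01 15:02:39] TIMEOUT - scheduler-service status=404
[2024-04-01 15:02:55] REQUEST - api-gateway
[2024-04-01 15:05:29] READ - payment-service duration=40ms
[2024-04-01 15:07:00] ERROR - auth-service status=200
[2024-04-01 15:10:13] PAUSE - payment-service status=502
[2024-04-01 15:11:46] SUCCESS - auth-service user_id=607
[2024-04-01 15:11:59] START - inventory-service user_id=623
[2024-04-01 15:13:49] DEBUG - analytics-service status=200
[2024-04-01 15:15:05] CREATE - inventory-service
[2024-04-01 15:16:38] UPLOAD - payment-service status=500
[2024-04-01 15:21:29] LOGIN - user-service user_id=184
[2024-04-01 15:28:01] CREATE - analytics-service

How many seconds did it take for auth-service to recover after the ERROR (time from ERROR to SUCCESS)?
286

To calculate recovery time:

1. Find ERROR event for auth-service: 2024-04-01 15:07:00
2. Find next SUCCESS event for auth-service: 2024-04-01 15:11:46
3. Recovery time: 2024-04-01 15:11:46 - 2024-04-01 15:07:00 = 286 seconds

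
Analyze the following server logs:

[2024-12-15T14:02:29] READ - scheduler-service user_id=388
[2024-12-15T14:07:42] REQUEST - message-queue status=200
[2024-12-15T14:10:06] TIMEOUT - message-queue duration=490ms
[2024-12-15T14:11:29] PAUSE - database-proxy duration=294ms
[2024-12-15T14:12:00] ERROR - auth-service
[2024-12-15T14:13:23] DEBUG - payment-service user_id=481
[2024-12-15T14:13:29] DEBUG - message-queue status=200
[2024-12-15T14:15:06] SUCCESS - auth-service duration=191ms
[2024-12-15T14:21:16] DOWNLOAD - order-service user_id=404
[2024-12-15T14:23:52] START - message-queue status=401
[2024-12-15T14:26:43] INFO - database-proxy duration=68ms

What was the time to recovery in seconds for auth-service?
186

To calculate recovery time:

1. Find ERROR event for auth-service: 2024-12-15T14:12:00
2. Find next SUCCESS event for auth-service: 2024-12-15T14:15:06
3. Recovery time: 2024-12-15T14:15:06 - 2024-12-15T14:12:00 = 186 seconds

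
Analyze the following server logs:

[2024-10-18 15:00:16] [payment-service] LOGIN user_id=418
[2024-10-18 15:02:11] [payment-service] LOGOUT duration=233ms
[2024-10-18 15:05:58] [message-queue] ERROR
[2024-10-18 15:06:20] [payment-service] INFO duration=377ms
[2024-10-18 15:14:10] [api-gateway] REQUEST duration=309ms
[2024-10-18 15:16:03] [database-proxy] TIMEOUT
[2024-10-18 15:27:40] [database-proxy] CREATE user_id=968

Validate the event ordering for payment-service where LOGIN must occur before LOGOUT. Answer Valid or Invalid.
Valid

To validate ordering:

1. Required order: LOGIN → LOGOUT
2. Rule: LOGIN must occur before LOGOUT
3. Check actual order of events for payment-service
4. Result: Valid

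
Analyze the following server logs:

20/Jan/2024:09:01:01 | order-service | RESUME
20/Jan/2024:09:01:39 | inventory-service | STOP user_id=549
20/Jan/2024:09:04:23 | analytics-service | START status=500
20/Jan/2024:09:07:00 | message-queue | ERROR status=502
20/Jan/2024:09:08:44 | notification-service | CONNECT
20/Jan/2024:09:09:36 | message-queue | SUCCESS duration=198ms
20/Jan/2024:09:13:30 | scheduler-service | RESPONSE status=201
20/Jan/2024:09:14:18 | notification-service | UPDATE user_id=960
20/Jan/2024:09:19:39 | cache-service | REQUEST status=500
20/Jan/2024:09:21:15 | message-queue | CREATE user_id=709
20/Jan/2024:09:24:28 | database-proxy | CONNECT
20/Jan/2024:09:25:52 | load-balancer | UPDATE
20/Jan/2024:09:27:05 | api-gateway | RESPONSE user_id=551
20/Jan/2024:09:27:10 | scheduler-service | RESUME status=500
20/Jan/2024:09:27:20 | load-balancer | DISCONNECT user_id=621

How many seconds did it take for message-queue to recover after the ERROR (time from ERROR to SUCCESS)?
156

To calculate recovery time:

1. Find ERROR event for message-queue: 20/Jan/2024:09:07:00
2. Find next SUCCESS event for message-queue: 20/Jan/2024:09:09:36
3. Recovery time: 20/Jan/2024:09:09:36 - 20/Jan/2024:09:07:00 = 156 seconds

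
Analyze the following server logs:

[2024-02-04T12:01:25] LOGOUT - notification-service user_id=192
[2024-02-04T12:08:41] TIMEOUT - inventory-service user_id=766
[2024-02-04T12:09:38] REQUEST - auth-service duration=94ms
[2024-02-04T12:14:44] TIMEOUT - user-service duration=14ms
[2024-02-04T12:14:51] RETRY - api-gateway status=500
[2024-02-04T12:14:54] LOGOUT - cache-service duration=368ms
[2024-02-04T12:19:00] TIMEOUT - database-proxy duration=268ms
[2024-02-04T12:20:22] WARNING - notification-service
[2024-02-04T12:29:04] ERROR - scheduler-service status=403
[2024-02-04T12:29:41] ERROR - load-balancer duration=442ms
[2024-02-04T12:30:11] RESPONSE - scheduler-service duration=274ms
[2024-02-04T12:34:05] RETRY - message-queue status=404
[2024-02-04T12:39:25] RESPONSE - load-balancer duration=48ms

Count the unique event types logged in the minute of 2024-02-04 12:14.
3

To count unique event types:

1. Filter events in the minute starting at 2024-02-04 12:14
2. Extract event types from matching entries
3. Count unique types: 3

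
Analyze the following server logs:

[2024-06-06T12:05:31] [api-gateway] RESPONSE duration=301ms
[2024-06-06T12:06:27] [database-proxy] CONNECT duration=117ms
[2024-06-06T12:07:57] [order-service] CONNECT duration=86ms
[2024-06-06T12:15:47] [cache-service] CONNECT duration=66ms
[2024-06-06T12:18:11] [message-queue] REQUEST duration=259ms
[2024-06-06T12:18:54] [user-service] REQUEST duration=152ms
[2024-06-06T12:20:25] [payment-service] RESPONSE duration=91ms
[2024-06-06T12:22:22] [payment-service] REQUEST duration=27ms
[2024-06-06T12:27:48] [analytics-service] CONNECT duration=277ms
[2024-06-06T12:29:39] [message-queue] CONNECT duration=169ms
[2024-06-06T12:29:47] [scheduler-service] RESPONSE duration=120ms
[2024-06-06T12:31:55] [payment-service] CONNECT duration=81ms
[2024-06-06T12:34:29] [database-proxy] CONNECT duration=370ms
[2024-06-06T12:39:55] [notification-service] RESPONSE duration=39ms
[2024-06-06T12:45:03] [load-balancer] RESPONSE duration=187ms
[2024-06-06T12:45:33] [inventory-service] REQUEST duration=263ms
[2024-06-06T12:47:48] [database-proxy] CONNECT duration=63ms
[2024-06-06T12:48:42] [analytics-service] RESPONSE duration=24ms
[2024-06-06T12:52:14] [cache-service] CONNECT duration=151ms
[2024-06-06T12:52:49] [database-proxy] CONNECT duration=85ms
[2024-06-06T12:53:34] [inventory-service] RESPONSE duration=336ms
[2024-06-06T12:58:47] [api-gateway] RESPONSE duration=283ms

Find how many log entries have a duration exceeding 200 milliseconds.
7

To count timeouts:

1. Threshold: 200ms
2. Extract duration from each log entry
3. Count entries where duration > 200
4. Timeout count: 7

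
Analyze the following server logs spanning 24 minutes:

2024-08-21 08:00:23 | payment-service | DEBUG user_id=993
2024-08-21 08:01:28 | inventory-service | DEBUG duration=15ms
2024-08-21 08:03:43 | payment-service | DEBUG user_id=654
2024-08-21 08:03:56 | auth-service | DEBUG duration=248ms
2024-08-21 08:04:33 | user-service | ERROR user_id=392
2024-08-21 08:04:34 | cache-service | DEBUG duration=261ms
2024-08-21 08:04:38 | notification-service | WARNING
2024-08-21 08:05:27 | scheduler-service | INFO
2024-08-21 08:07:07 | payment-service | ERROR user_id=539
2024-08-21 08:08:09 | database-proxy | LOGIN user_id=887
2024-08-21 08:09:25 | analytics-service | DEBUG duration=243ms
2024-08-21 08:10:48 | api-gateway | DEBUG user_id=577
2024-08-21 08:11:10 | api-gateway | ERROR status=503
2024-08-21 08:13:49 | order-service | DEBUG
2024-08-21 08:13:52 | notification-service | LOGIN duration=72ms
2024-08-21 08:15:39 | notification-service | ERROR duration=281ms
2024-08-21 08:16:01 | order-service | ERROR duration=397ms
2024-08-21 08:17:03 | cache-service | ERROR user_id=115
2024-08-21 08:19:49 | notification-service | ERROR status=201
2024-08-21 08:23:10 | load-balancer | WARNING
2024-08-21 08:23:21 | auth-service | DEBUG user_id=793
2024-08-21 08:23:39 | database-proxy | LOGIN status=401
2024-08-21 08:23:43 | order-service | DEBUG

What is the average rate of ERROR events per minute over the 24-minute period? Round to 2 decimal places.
0.29

To calculate the rate:

1. Count total ERROR events: 7
2. Total time period: 24 minutes
3. Rate = 7 / 24 = 0.29 events per minute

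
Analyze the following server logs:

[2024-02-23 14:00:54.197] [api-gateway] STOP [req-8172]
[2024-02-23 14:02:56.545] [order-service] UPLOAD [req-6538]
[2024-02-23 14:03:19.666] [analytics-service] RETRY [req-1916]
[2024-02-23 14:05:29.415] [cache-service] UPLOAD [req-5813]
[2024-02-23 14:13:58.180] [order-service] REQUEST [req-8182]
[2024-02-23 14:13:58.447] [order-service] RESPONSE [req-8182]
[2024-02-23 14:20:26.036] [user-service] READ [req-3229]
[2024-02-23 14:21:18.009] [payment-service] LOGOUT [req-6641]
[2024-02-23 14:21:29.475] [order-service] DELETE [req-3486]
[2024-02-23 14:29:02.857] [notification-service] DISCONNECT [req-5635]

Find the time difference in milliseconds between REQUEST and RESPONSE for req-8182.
267

To calculate latency:

1. Find REQUEST with id req-8182: 2024-02-23 14:13:58.180
2. Find RESPONSE with id req-8182: 2024-02-23 14:13:58.447
3. Latency: 2024-02-23 14:13:58.447 - 2024-02-23 14:13:58.180 = 267ms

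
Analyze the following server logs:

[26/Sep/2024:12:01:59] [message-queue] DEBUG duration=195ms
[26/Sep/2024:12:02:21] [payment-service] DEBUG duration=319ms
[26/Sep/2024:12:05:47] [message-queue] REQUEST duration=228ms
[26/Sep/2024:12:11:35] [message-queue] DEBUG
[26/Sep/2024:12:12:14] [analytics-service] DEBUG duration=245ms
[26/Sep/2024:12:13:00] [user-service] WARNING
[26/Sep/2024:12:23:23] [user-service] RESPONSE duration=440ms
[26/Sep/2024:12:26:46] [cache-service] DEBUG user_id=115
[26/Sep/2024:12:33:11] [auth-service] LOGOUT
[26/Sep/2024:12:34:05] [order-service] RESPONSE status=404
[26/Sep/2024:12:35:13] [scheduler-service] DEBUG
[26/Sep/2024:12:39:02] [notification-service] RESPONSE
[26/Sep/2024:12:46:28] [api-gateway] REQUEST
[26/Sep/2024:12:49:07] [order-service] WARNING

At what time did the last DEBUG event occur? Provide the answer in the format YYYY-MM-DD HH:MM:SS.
2024-09-26 12:35:13

To find the last event:

1. Filter for all DEBUG events
2. Sort by timestamp
3. Select the last one
4. Timestamp: 2024-09-26 12:35:13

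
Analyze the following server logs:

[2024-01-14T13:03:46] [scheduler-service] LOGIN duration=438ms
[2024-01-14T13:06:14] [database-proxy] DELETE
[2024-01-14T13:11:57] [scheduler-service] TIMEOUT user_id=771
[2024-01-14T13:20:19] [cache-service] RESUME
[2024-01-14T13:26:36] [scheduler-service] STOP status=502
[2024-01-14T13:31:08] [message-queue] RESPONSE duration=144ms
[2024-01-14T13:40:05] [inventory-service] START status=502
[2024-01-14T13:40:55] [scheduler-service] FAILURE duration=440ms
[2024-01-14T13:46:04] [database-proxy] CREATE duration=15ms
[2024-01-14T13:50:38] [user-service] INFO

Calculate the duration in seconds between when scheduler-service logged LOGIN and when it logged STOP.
1370

To find the time between events:

1. Locate the first LOGIN event for scheduler-service: 2024-01-14T13:03:46
2. Locate the first STOP event for scheduler-service: 2024-01-14T13:26:36
3. Calculate the difference: 2024-01-14T13:26:36 - 2024-01-14T13:03:46 = 1370 seconds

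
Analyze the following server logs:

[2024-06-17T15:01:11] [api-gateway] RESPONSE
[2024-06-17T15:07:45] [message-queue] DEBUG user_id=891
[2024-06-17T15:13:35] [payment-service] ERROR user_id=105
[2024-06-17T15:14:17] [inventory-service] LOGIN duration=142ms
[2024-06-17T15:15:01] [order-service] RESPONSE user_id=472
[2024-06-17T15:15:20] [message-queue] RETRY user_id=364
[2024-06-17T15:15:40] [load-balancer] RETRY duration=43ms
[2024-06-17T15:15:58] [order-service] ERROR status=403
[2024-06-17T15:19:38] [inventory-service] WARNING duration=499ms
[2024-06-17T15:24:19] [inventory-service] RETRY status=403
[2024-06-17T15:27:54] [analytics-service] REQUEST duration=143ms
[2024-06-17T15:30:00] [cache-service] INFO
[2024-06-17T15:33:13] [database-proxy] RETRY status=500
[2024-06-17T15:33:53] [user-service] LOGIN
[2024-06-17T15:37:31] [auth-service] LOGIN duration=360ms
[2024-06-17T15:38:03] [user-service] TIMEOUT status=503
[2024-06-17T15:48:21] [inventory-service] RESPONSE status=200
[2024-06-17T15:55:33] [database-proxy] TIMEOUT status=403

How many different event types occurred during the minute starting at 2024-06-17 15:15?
3

To count unique event types:

1. Filter events in the minute starting at 2024-06-17 15:15
2. Extract event types from matching entries
3. Count unique types: 3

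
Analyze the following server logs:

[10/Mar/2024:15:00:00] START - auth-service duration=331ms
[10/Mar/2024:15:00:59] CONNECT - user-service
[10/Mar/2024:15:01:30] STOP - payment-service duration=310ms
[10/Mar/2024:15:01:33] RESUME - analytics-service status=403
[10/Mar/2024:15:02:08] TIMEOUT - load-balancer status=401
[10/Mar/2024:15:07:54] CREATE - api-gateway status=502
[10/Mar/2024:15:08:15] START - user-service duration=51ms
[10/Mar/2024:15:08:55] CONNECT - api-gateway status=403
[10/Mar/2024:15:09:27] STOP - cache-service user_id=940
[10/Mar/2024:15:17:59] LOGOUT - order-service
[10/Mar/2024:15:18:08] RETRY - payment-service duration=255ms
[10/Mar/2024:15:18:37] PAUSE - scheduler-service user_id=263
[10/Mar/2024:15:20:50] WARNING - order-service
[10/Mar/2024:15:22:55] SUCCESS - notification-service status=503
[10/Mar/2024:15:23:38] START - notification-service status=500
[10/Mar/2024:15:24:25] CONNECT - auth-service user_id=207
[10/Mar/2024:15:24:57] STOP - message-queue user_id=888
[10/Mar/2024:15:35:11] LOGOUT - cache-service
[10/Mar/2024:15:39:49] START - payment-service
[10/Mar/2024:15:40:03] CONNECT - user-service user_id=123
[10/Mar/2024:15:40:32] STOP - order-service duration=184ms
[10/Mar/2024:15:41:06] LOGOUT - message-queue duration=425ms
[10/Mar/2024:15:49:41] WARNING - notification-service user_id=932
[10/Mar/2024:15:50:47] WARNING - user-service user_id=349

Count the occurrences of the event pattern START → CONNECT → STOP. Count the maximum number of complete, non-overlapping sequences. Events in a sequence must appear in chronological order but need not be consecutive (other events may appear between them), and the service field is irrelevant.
4

To count sequences:

1. Look for pattern: START → CONNECT → STOP
2. Greedily scan the log in chronological order, matching each sequence element in turn (ignoring service)
3. Each time the full pattern completes, increment the count and restart matching from the next event
4. Complete non-overlapping sequences found: 4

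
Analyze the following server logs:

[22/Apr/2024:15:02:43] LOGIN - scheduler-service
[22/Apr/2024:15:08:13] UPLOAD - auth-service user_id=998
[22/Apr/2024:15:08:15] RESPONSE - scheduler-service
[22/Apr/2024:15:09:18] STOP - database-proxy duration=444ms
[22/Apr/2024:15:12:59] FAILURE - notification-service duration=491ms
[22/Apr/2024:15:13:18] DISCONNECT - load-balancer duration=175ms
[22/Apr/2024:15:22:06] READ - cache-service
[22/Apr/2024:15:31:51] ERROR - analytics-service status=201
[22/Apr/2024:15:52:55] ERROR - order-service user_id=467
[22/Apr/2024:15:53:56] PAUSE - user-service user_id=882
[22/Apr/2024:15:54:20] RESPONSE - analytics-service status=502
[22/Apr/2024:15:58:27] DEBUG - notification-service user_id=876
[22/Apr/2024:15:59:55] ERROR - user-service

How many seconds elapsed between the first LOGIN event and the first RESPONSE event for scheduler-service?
332

To find the time between events:

1. Locate the first LOGIN event for scheduler-service: 22/Apr/2024:15:02:43
2. Locate the first RESPONSE event for scheduler-service: 22/Apr/2024:15:08:15
3. Calculate the difference: 22/Apr/2024:15:08:15 - 22/Apr/2024:15:02:43 = 332 seconds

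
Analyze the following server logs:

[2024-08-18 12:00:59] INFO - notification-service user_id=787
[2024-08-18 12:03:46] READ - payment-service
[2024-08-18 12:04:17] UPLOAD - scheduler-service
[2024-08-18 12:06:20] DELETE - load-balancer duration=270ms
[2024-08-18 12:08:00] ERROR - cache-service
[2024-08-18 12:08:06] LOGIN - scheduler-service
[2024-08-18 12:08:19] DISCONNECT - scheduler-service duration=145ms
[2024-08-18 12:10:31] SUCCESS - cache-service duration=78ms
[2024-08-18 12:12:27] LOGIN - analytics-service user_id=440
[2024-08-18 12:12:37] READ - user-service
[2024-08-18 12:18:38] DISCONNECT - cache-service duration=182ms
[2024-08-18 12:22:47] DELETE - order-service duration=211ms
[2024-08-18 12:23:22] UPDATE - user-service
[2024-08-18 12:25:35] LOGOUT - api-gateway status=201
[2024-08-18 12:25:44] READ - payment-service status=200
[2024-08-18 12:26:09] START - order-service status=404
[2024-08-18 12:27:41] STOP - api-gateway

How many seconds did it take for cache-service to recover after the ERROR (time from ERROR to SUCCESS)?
151

To calculate recovery time:

1. Find ERROR event for cache-service: 2024-08-18 12:08:00
2. Find next SUCCESS event for cache-service: 2024-08-18 12:10:31
3. Recovery time: 2024-08-18 12:10:31 - 2024-08-18 12:08:00 = 151 seconds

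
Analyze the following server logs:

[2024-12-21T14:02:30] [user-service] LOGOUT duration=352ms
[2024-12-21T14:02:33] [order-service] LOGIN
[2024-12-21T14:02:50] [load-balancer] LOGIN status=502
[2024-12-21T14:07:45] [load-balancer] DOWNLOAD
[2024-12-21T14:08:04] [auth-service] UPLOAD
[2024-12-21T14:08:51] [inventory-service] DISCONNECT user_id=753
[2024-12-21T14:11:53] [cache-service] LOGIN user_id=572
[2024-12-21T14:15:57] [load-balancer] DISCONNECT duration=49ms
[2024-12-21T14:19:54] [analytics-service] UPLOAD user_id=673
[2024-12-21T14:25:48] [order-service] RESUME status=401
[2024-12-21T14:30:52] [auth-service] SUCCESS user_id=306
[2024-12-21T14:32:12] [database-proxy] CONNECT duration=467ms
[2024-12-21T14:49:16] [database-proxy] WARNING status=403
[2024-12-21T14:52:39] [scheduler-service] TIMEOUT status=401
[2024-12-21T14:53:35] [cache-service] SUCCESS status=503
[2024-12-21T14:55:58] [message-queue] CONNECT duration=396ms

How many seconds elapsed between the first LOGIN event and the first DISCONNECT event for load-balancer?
787

To find the time between events:

1. Locate the first LOGIN event for load-balancer: 2024-12-21T14:02:50
2. Locate the first DISCONNECT event for load-balancer: 2024-12-21T14:15:57
3. Calculate the difference: 2024-12-21T14:15:57 - 2024-12-21T14:02:50 = 787 seconds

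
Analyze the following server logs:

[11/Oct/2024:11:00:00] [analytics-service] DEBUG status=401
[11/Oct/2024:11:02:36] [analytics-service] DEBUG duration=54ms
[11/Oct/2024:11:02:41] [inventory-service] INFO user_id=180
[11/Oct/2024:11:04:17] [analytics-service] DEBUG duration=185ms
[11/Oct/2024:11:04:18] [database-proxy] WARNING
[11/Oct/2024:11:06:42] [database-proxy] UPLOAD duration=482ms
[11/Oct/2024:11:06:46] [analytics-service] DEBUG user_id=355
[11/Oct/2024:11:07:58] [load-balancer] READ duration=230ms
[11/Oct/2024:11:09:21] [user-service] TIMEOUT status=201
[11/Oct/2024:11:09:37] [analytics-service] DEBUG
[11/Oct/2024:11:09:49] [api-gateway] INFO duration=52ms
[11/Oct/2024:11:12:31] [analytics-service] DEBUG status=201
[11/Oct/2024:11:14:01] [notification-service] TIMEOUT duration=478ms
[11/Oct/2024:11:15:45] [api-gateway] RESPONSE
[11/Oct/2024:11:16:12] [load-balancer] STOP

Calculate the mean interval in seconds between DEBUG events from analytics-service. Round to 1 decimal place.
150.2

To calculate average interval:

1. Find all DEBUG events for analytics-service in order
2. Calculate time gaps between consecutive events
3. Compute mean of gaps: 751 / 5 = 150.2 seconds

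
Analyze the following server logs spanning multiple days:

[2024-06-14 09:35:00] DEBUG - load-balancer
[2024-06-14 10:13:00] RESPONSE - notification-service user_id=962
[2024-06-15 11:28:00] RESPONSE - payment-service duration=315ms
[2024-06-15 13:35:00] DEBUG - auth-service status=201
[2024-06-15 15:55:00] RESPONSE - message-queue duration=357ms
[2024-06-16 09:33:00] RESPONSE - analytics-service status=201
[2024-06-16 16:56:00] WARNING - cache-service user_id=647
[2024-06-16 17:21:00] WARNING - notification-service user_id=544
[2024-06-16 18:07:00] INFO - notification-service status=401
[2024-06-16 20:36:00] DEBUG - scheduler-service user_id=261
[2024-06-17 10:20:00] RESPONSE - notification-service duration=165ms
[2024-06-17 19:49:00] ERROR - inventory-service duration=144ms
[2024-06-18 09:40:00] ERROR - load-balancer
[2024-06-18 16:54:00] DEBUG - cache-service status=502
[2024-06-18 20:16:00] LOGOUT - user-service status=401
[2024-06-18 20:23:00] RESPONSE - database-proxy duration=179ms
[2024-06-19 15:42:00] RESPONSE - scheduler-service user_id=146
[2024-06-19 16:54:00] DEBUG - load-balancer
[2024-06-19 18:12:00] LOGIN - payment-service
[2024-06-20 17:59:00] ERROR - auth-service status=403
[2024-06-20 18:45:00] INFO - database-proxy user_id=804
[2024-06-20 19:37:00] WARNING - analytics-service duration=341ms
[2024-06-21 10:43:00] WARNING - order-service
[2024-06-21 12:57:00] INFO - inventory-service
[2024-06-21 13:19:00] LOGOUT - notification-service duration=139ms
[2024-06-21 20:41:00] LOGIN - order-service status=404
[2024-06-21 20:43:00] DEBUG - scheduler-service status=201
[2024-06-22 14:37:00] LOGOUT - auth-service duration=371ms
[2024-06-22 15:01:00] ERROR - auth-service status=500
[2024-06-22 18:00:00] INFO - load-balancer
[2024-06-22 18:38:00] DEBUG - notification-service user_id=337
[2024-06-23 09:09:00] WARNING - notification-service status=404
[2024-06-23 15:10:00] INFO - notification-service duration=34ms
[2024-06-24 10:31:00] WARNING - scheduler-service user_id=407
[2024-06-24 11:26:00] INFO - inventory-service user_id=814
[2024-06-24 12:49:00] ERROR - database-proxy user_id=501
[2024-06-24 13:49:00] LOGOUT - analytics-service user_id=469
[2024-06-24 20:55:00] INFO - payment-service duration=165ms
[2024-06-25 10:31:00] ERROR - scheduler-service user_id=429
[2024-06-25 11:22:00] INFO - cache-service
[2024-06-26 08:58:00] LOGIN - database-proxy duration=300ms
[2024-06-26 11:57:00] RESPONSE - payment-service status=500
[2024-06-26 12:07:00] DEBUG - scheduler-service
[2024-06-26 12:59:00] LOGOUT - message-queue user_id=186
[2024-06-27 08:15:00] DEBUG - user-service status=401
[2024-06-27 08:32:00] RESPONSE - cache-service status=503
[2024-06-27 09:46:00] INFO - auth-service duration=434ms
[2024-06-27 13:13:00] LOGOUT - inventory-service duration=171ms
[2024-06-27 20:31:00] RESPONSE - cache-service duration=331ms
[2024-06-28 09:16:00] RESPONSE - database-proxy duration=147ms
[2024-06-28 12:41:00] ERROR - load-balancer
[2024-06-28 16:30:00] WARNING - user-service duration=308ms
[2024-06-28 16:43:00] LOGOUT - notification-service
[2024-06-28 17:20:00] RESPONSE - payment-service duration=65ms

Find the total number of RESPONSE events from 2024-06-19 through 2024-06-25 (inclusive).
1

To filter by date range:

1. Date range: 2024-06-19 through 2024-06-25, both dates inclusive
2. Filter for RESPONSE events whose date falls in this range
3. Count matching events: 1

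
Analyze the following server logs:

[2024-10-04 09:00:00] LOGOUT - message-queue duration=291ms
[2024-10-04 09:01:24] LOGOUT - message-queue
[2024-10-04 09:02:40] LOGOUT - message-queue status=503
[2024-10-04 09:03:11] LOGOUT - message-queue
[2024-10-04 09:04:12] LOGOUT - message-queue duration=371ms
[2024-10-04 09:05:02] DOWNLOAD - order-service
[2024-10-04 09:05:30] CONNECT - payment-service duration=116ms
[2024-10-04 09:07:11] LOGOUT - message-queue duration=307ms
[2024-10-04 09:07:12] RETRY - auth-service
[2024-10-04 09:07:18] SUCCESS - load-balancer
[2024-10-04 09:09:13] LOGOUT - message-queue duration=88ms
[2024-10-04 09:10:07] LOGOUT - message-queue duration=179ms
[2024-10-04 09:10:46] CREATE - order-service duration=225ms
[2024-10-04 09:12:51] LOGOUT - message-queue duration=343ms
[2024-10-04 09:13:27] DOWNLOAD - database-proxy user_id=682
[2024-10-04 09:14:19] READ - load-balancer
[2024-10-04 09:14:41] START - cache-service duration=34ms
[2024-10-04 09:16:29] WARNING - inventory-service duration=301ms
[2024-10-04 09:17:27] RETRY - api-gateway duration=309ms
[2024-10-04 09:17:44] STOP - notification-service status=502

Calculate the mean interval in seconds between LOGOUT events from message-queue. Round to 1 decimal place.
96.4

To calculate average interval:

1. Find all LOGOUT events for message-queue in order
2. Calculate time gaps between consecutive events
3. Compute mean of gaps: 771 / 8 = 96.4 seconds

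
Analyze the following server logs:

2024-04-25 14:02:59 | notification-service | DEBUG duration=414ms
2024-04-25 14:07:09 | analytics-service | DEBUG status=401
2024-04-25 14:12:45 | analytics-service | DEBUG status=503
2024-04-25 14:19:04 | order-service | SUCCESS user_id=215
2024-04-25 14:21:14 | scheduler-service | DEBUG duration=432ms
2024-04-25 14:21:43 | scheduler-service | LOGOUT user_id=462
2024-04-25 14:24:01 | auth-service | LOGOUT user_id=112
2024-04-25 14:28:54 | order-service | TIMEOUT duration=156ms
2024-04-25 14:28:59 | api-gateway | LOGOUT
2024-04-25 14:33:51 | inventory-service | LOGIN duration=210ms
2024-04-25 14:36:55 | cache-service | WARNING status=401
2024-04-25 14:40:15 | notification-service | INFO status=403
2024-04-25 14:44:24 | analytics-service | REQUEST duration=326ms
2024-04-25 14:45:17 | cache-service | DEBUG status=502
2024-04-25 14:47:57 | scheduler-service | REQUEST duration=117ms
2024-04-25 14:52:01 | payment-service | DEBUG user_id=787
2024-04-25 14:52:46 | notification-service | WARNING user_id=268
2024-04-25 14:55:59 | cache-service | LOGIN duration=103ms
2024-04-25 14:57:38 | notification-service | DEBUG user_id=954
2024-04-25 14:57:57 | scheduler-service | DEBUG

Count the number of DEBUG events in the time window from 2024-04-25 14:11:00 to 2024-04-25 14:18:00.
1

To count events in the time window:

1. Window boundaries: 2024-04-25 14:11:00 to 2024-04-25 14:18:00
2. Filter for DEBUG events within this window
3. Count matching events: 1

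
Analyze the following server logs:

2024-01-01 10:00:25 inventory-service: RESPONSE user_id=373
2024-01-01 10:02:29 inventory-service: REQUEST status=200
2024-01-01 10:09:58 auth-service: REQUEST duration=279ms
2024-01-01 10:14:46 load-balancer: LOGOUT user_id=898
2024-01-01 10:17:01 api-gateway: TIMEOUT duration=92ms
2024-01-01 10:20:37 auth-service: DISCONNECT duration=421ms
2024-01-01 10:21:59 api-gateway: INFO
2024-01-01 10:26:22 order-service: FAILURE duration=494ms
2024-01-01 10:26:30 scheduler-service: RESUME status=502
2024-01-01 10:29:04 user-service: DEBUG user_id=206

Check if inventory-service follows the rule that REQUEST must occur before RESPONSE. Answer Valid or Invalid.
Invalid

To validate ordering:

1. Required order: REQUEST → RESPONSE
2. Rule: REQUEST must occur before RESPONSE
3. Check actual order of events for inventory-service
4. Result: Invalid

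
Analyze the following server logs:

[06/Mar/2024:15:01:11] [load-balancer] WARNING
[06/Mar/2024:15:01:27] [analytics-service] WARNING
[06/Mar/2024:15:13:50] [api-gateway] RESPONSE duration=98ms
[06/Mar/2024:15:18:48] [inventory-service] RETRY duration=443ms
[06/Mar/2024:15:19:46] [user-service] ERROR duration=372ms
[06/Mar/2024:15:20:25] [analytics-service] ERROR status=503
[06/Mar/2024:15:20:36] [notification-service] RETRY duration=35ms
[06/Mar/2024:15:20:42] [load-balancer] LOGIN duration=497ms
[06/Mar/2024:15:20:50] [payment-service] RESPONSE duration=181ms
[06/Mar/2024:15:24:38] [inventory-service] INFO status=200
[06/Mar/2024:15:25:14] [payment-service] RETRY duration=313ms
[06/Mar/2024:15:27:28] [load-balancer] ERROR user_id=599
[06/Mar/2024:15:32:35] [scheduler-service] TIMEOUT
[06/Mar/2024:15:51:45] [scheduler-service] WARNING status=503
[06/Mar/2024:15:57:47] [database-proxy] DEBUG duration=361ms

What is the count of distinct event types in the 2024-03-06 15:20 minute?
4

To count unique event types:

1. Filter events in the minute starting at 2024-03-06 15:20
2. Extract event types from matching entries
3. Count unique types: 4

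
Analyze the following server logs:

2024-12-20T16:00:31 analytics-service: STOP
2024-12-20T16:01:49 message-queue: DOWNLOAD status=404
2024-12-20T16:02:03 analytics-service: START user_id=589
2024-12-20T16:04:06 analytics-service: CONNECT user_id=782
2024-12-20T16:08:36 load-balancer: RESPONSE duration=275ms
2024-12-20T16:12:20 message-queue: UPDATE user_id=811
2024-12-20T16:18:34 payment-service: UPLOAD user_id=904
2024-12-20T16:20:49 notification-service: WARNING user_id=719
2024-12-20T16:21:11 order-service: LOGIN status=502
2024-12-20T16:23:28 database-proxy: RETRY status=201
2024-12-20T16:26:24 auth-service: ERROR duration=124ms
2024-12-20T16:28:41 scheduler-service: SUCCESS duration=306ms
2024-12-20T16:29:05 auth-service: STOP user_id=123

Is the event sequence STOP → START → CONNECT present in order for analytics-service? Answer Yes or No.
Yes

To verify sequence order:

1. Find all events in sequence STOP → START → CONNECT for analytics-service
2. Extract their timestamps
3. Check if timestamps are in ascending order
4. Result: Yes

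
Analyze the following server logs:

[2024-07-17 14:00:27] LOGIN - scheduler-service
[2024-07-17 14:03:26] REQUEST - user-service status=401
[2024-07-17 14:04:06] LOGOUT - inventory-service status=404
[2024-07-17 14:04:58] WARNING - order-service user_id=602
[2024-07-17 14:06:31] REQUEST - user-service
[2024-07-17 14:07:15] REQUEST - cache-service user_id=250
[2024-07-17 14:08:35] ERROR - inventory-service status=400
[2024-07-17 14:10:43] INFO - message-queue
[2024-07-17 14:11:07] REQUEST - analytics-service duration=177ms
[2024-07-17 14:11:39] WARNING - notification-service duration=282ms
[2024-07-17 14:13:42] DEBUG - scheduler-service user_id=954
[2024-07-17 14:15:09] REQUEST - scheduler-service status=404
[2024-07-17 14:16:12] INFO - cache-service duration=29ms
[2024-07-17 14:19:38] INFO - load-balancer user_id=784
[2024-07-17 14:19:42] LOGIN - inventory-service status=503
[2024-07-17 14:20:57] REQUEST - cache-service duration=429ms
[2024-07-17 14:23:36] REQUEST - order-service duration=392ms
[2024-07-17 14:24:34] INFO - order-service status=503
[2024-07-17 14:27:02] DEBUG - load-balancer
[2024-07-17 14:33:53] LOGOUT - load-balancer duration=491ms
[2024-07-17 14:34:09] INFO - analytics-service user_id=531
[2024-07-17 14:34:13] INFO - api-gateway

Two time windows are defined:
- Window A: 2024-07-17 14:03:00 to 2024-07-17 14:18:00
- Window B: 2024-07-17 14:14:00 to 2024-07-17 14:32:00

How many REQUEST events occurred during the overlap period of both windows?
1

To find overlap events:

1. Window A: 2024-07-17 14:03:00 to 2024-07-17 14:18:00
2. Window B: 2024-07-17 14:14:00 to 2024-07-17 14:32:00
3. Overlap period: 2024-07-17 14:14:00 to 2024-07-17 14:18:00
4. Count REQUEST events in overlap: 1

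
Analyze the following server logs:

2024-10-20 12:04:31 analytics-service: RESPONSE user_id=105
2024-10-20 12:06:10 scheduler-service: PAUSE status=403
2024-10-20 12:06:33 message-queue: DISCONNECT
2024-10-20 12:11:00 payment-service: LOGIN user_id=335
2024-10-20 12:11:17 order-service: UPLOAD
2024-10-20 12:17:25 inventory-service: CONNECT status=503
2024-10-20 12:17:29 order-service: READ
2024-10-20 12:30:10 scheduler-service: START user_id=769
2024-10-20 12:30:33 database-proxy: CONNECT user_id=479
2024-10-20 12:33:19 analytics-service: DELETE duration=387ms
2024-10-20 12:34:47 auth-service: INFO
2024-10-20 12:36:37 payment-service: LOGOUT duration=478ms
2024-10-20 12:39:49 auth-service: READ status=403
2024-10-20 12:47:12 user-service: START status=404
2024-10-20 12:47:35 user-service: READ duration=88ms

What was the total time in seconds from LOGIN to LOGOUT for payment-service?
1537

To calculate state duration:

1. Find LOGIN event for payment-service: 2024-10-20 12:11:00
2. Find LOGOUT event for payment-service: 2024-10-20 12:36:37
3. Calculate duration: 2024-10-20 12:36:37 - 2024-10-20 12:11:00 = 1537 seconds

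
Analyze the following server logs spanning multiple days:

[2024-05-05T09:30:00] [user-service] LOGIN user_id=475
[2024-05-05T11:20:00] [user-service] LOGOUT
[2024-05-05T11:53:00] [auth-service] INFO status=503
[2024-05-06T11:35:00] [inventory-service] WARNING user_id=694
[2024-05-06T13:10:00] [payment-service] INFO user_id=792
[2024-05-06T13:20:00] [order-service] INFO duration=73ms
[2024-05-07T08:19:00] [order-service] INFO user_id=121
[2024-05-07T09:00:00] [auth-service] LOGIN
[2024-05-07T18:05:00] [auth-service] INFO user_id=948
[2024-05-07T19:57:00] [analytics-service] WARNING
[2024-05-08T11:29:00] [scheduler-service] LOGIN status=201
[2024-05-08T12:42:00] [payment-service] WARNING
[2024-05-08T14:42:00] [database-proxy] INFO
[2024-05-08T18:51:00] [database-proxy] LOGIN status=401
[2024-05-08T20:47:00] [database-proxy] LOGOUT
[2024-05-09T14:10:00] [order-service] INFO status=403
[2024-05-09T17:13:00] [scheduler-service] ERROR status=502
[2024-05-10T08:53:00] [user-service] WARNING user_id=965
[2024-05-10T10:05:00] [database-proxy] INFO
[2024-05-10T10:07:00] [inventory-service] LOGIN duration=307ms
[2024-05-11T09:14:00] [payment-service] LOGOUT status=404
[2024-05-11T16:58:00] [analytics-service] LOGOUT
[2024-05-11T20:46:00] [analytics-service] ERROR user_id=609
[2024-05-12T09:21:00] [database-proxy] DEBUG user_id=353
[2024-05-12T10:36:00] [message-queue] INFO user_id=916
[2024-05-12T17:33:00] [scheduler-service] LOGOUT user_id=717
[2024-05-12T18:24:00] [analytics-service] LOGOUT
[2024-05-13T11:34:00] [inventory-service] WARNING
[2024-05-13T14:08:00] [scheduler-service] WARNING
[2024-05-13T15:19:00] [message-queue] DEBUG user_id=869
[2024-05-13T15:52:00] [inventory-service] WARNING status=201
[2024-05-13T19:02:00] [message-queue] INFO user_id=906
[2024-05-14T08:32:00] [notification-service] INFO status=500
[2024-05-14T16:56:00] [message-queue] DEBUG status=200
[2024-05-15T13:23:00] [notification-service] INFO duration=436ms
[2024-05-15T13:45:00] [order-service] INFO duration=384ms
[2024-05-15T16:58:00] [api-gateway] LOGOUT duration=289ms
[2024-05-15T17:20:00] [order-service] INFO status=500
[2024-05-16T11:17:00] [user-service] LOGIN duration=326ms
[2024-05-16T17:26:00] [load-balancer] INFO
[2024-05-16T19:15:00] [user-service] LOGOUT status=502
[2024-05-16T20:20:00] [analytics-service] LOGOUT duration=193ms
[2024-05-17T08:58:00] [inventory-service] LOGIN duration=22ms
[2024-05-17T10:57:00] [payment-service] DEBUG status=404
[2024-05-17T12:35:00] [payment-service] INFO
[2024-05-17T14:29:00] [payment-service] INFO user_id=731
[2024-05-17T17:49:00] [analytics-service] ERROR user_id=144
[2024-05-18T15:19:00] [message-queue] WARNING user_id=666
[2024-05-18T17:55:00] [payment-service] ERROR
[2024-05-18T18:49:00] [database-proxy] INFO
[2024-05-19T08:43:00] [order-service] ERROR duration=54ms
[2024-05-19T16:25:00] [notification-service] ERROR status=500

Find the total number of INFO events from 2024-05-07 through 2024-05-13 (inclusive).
7

To filter by date range:

1. Date range: 2024-05-07 through 2024-05-13, both dates inclusive
2. Filter for INFO events whose date falls in this range
3. Count matching events: 7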